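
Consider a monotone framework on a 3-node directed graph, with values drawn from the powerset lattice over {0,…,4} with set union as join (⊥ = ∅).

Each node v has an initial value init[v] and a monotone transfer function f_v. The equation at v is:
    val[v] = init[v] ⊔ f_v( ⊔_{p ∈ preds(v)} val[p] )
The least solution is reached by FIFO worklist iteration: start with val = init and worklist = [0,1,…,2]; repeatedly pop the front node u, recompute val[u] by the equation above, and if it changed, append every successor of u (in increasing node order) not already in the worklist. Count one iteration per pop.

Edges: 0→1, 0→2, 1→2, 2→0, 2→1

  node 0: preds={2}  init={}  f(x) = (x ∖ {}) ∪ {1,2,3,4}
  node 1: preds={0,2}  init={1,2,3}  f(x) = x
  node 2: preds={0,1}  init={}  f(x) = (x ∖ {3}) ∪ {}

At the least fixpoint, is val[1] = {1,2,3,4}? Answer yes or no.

Worklist (5 pops):
  #1 pop 0: in={} → {1,2,3,4} (was {}); enqueue []
  #2 pop 1: in={1,2,3,4} → {1,2,3,4} (was {1,2,3}); enqueue []
  #3 pop 2: in={1,2,3,4} → {1,2,4} (was {}); enqueue [0,1]
  #4 pop 0: in={1,2,4} → {1,2,3,4} (no change)
  #5 pop 1: in={1,2,3,4} → {1,2,3,4} (no change)

Fixpoint:
  val[0] = {1,2,3,4}
  val[1] = {1,2,3,4}
  val[2] = {1,2,4}

yes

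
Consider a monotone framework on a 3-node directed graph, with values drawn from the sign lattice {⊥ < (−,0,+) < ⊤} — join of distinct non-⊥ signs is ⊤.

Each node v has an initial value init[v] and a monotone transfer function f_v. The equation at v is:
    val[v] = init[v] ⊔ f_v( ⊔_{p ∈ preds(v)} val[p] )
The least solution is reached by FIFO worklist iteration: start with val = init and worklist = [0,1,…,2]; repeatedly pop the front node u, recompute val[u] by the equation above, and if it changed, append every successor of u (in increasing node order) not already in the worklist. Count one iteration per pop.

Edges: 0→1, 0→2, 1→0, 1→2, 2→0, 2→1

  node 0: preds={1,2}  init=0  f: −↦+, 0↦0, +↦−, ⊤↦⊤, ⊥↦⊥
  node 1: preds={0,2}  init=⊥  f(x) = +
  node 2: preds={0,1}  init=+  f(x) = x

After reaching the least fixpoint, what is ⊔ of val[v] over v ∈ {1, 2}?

Iteration log — 5 steps:
  step 1. node 0  ⊔preds=+  new=⊤  old=0  +wl: 
  step 2. node 1  ⊔preds=⊤  new=+  old=⊥  +wl: 0
  step 3. node 2  ⊔preds=⊤  new=⊤  old=+  +wl: 1
  step 4. node 0  ⊔preds=⊤  new=⊤  stable
  step 5. node 1  ⊔preds=⊤  new=+  stable

Least fixpoint reached:
  node 0: ⊤
  node 1: +
  node 2: ⊤

⊤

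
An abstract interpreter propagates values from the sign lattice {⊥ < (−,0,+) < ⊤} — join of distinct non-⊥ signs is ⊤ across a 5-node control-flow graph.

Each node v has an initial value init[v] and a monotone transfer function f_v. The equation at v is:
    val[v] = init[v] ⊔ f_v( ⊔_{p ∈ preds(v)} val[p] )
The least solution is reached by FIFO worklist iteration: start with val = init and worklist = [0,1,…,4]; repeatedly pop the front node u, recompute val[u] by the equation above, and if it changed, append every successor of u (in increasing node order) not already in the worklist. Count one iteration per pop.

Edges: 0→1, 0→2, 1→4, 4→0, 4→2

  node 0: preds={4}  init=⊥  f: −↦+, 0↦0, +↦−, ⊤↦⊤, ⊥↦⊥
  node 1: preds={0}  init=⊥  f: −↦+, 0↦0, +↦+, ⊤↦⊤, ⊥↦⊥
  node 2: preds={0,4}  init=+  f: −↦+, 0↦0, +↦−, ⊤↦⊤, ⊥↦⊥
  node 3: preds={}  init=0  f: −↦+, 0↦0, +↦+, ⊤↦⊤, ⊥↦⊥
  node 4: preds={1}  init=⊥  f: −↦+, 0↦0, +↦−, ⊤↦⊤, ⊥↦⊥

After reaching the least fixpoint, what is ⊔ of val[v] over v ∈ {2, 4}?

+

Iteration log — 5 steps:
  step 1. node 0  ⊔preds=⊥  new=⊥  stable
  step 2. node 1  ⊔preds=⊥  new=⊥  stable
  step 3. node 2  ⊔preds=⊥  new=+  stable
  step 4. node 3  ⊔preds=⊥  new=0  stable
  step 5. node 4  ⊔preds=⊥  new=⊥  stable

Least fixpoint reached:
  node 0: ⊥
  node 1: ⊥
  node 2: +
  node 3: 0
  node 4: ⊥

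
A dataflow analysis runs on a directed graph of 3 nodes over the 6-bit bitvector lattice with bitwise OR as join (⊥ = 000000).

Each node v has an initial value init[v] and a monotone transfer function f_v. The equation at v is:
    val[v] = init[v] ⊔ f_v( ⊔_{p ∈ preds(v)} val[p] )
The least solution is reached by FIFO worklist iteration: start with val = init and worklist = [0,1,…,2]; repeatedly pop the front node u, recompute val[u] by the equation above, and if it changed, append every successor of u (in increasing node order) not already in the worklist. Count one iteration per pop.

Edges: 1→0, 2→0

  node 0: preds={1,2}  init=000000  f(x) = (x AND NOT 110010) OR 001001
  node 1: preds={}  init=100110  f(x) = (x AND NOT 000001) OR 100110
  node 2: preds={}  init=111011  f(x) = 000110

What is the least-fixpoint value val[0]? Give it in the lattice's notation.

Worklist (4 pops):
  #1 pop 0: in=111111 → 001101 (was 000000); enqueue []
  #2 pop 1: in=000000 → 100110 (no change)
  #3 pop 2: in=000000 → 111111 (was 111011); enqueue [0]
  #4 pop 0: in=111111 → 001101 (no change)

Fixpoint:
  val[0] = 001101
  val[1] = 100110
  val[2] = 111111

001101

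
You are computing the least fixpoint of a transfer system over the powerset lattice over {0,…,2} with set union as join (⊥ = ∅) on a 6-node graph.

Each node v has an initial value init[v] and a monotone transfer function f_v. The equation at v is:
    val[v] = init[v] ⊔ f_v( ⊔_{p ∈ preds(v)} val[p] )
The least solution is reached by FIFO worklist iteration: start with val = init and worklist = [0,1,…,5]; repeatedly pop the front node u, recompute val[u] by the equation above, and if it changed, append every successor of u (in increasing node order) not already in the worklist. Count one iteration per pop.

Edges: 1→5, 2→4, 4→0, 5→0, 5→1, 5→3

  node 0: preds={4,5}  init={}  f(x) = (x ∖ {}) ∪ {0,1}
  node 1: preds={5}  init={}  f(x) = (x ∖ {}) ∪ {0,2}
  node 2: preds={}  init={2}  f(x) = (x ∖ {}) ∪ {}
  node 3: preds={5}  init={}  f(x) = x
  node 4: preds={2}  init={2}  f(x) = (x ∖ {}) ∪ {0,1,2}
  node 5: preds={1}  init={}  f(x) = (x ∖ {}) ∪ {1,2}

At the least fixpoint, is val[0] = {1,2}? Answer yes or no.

Iteration log — 10 steps:
  step 1. node 0  ⊔preds={2}  new={0,1,2}  old={}  +wl: 
  step 2. node 1  ⊔preds={}  new={0,2}  old={}  +wl: 
  step 3. node 2  ⊔preds={}  new={2}  stable
  step 4. node 3  ⊔preds={}  new={}  stable
  step 5. node 4  ⊔preds={2}  new={0,1,2}  old={2}  +wl: 0
  step 6. node 5  ⊔preds={0,2}  new={0,1,2}  old={}  +wl: 1,3
  step 7. node 0  ⊔preds={0,1,2}  new={0,1,2}  stable
  step 8. node 1  ⊔preds={0,1,2}  new={0,1,2}  old={0,2}  +wl: 5
  step 9. node 3  ⊔preds={0,1,2}  new={0,1,2}  old={}  +wl: 
  step 10. node 5  ⊔preds={0,1,2}  new={0,1,2}  stable

Least fixpoint reached:
  node 0: {0,1,2}
  node 1: {0,1,2}
  node 2: {2}
  node 3: {0,1,2}
  node 4: {0,1,2}
  node 5: {0,1,2}

no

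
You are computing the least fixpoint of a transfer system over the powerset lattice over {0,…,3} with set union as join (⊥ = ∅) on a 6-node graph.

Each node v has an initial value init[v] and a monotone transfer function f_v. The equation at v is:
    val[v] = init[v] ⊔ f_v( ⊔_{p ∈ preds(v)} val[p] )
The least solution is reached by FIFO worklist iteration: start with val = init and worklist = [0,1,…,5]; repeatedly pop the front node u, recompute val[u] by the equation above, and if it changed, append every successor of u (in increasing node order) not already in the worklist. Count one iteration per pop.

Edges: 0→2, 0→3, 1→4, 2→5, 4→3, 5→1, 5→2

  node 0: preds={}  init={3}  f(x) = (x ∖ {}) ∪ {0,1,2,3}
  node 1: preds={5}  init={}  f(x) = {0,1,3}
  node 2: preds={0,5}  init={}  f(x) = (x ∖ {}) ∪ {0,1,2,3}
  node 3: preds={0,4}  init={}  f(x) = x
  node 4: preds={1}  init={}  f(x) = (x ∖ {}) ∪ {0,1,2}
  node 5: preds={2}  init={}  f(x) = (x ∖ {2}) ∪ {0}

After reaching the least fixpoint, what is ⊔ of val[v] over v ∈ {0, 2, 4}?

Trace (9 dequeues):
  [1] u=0 | in {} | out {0,1,2,3} | prev {3} | push {}
  [2] u=1 | in {} | out {0,1,3} | prev {} | push {}
  [3] u=2 | in {0,1,2,3} | out {0,1,2,3} | prev {} | push {}
  [4] u=3 | in {0,1,2,3} | out {0,1,2,3} | prev {} | push {}
  [5] u=4 | in {0,1,3} | out {0,1,2,3} | prev {} | push {3}
  [6] u=5 | in {0,1,2,3} | out {0,1,3} | prev {} | push {1,2}
  [7] u=3 | in {0,1,2,3} | out {0,1,2,3} | ==
  [8] u=1 | in {0,1,3} | out {0,1,3} | ==
  [9] u=2 | in {0,1,2,3} | out {0,1,2,3} | ==

Converged values:
  [0] {0,1,2,3}
  [1] {0,1,3}
  [2] {0,1,2,3}
  [3] {0,1,2,3}
  [4] {0,1,2,3}
  [5] {0,1,3}

{0,1,2,3}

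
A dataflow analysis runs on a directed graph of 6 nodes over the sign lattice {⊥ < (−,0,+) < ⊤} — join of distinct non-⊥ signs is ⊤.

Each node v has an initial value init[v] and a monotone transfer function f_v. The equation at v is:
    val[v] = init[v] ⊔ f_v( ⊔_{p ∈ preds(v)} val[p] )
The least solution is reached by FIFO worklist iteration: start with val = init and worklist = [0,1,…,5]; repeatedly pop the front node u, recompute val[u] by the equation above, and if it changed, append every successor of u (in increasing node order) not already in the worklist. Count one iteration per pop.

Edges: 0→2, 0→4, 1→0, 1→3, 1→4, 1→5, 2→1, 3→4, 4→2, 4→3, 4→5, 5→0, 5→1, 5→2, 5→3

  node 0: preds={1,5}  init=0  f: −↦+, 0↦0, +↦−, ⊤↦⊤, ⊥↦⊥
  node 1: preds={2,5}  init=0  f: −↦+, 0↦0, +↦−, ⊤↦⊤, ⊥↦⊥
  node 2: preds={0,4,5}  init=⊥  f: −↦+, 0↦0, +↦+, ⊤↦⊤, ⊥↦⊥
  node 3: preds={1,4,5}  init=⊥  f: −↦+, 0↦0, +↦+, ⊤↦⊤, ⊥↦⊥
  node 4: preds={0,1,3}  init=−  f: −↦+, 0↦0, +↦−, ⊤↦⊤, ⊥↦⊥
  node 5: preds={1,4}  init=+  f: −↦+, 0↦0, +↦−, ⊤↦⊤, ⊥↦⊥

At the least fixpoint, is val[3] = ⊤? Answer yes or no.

Iteration log — 10 steps:
  step 1. node 0  ⊔preds=⊤  new=⊤  old=0  +wl: 
  step 2. node 1  ⊔preds=+  new=⊤  old=0  +wl: 0
  step 3. node 2  ⊔preds=⊤  new=⊤  old=⊥  +wl: 1
  step 4. node 3  ⊔preds=⊤  new=⊤  old=⊥  +wl: 
  step 5. node 4  ⊔preds=⊤  new=⊤  old=−  +wl: 2,3
  step 6. node 5  ⊔preds=⊤  new=⊤  old=+  +wl: 
  step 7. node 0  ⊔preds=⊤  new=⊤  stable
  step 8. node 1  ⊔preds=⊤  new=⊤  stable
  step 9. node 2  ⊔preds=⊤  new=⊤  stable
  step 10. node 3  ⊔preds=⊤  new=⊤  stable

Least fixpoint reached:
  node 0: ⊤
  node 1: ⊤
  node 2: ⊤
  node 3: ⊤
  node 4: ⊤
  node 5: ⊤

yes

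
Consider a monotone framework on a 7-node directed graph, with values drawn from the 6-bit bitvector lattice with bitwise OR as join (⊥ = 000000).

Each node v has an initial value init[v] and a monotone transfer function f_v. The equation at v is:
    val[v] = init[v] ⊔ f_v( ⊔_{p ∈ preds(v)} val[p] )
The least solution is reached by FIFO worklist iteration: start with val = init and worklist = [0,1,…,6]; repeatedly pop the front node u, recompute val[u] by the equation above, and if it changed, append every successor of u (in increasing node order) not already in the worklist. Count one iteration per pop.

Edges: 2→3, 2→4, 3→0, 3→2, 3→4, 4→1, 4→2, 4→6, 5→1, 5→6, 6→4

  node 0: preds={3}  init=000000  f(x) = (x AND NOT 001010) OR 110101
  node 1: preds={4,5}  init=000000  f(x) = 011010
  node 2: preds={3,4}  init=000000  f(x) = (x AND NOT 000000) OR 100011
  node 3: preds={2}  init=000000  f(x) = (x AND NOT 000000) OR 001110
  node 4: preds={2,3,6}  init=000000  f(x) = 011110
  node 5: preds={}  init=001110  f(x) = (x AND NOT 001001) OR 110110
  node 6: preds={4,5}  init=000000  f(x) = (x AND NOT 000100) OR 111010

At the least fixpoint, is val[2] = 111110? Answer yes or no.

no

Trace (15 dequeues):
  [1] u=0 | in 000000 | out 110101 | prev 000000 | push {}
  [2] u=1 | in 001110 | out 011010 | prev 000000 | push {}
  [3] u=2 | in 000000 | out 100011 | prev 000000 | push {}
  [4] u=3 | in 100011 | out 101111 | prev 000000 | push {0,2}
  [5] u=4 | in 101111 | out 011110 | prev 000000 | push {1}
  [6] u=5 | in 000000 | out 111110 | prev 001110 | push {}
  [7] u=6 | in 111110 | out 111010 | prev 000000 | push {4}
  [8] u=0 | in 101111 | out 110101 | ==
  [9] u=2 | in 111111 | out 111111 | prev 100011 | push {3}
  [10] u=1 | in 111110 | out 011010 | ==
  [11] u=4 | in 111111 | out 011110 | ==
  [12] u=3 | in 111111 | out 111111 | prev 101111 | push {0,2,4}
  [13] u=0 | in 111111 | out 110101 | ==
  [14] u=2 | in 111111 | out 111111 | ==
  [15] u=4 | in 111111 | out 011110 | ==

Converged values:
  [0] 110101
  [1] 011010
  [2] 111111
  [3] 111111
  [4] 011110
  [5] 111110
  [6] 111010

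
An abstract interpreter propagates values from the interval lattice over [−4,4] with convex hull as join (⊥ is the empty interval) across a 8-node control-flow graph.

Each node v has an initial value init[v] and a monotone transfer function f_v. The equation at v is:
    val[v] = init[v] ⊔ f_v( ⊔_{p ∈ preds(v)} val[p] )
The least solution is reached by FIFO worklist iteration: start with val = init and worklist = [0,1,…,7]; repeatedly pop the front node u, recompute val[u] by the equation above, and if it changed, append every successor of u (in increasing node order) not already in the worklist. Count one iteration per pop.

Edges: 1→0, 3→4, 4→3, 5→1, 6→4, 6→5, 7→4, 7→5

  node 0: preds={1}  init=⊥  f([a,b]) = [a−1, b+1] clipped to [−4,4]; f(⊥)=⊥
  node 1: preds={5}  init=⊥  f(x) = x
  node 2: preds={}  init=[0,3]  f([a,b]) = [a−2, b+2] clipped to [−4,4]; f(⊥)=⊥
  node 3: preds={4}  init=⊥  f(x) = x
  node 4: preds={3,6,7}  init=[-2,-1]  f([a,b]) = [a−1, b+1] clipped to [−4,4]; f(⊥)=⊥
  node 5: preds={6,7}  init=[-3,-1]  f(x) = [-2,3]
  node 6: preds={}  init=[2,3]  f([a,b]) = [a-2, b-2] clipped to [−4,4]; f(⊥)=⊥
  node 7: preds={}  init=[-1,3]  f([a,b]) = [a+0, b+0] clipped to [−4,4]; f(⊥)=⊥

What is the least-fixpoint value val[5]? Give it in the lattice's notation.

Trace (15 dequeues):
  [1] u=0 | in ⊥ | out ⊥ | ==
  [2] u=1 | in [-3,-1] | out [-3,-1] | prev ⊥ | push {0}
  [3] u=2 | in ⊥ | out [0,3] | ==
  [4] u=3 | in [-2,-1] | out [-2,-1] | prev ⊥ | push {}
  [5] u=4 | in [-2,3] | out [-3,4] | prev [-2,-1] | push {3}
  [6] u=5 | in [-1,3] | out [-3,3] | prev [-3,-1] | push {1}
  [7] u=6 | in ⊥ | out [2,3] | ==
  [8] u=7 | in ⊥ | out [-1,3] | ==
  [9] u=0 | in [-3,-1] | out [-4,0] | prev ⊥ | push {}
  [10] u=3 | in [-3,4] | out [-3,4] | prev [-2,-1] | push {4}
  [11] u=1 | in [-3,3] | out [-3,3] | prev [-3,-1] | push {0}
  [12] u=4 | in [-3,4] | out [-4,4] | prev [-3,4] | push {3}
  [13] u=0 | in [-3,3] | out [-4,4] | prev [-4,0] | push {}
  [14] u=3 | in [-4,4] | out [-4,4] | prev [-3,4] | push {4}
  [15] u=4 | in [-4,4] | out [-4,4] | ==

Converged values:
  [0] [-4,4]
  [1] [-3,3]
  [2] [0,3]
  [3] [-4,4]
  [4] [-4,4]
  [5] [-3,3]
  [6] [2,3]
  [7] [-1,3]

[-3,3]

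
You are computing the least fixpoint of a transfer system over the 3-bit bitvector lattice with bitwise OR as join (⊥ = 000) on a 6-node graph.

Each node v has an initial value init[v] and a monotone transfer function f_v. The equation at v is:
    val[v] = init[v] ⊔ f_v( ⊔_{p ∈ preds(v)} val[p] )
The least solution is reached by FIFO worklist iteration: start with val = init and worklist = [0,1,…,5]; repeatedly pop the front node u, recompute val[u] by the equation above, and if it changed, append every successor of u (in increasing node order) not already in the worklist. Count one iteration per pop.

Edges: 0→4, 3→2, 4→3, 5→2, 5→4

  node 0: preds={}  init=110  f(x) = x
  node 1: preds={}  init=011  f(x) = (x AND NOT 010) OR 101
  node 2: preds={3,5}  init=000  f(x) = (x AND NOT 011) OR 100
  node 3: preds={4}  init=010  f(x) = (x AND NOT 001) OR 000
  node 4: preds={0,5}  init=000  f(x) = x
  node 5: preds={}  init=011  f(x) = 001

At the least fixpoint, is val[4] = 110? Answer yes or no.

no

Trace (8 dequeues):
  [1] u=0 | in 000 | out 110 | ==
  [2] u=1 | in 000 | out 111 | prev 011 | push {}
  [3] u=2 | in 011 | out 100 | prev 000 | push {}
  [4] u=3 | in 000 | out 010 | ==
  [5] u=4 | in 111 | out 111 | prev 000 | push {3}
  [6] u=5 | in 000 | out 011 | ==
  [7] u=3 | in 111 | out 110 | prev 010 | push {2}
  [8] u=2 | in 111 | out 100 | ==

Converged values:
  [0] 110
  [1] 111
  [2] 100
  [3] 110
  [4] 111
  [5] 011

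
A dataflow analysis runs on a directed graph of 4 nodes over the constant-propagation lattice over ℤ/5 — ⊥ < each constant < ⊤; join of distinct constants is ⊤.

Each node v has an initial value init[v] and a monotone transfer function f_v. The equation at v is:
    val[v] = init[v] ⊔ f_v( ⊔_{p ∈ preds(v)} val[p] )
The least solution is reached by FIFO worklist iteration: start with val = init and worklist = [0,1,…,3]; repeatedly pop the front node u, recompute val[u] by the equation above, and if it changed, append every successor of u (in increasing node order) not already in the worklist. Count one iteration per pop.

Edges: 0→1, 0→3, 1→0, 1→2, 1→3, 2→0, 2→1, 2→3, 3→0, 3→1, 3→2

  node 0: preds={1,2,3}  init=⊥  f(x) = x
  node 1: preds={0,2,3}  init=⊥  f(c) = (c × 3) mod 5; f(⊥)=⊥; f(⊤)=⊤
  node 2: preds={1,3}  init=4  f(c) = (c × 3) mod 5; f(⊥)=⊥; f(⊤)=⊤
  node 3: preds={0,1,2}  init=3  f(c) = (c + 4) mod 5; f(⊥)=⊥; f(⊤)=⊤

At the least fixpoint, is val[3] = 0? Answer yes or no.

Trace (7 dequeues):
  [1] u=0 | in ⊤ | out ⊤ | prev ⊥ | push {}
  [2] u=1 | in ⊤ | out ⊤ | prev ⊥ | push {0}
  [3] u=2 | in ⊤ | out ⊤ | prev 4 | push {1}
  [4] u=3 | in ⊤ | out ⊤ | prev 3 | push {2}
  [5] u=0 | in ⊤ | out ⊤ | ==
  [6] u=1 | in ⊤ | out ⊤ | ==
  [7] u=2 | in ⊤ | out ⊤ | ==

Converged values:
  [0] ⊤
  [1] ⊤
  [2] ⊤
  [3] ⊤

no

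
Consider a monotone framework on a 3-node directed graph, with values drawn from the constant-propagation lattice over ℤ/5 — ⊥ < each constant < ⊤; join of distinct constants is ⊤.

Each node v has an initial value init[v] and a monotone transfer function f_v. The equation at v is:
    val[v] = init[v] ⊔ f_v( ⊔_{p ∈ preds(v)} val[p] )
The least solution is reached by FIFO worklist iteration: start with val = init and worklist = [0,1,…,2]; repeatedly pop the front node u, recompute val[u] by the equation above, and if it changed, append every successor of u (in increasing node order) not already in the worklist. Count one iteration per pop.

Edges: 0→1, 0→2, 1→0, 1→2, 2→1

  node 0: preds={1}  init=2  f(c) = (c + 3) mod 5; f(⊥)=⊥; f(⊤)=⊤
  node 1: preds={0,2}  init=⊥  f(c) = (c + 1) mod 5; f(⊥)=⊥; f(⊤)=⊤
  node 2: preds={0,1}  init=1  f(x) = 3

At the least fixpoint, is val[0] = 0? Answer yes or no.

Worklist (6 pops):
  #1 pop 0: in=⊥ → 2 (no change)
  #2 pop 1: in=⊤ → ⊤ (was ⊥); enqueue [0]
  #3 pop 2: in=⊤ → ⊤ (was 1); enqueue [1]
  #4 pop 0: in=⊤ → ⊤ (was 2); enqueue [2]
  #5 pop 1: in=⊤ → ⊤ (no change)
  #6 pop 2: in=⊤ → ⊤ (no change)

Fixpoint:
  val[0] = ⊤
  val[1] = ⊤
  val[2] = ⊤

no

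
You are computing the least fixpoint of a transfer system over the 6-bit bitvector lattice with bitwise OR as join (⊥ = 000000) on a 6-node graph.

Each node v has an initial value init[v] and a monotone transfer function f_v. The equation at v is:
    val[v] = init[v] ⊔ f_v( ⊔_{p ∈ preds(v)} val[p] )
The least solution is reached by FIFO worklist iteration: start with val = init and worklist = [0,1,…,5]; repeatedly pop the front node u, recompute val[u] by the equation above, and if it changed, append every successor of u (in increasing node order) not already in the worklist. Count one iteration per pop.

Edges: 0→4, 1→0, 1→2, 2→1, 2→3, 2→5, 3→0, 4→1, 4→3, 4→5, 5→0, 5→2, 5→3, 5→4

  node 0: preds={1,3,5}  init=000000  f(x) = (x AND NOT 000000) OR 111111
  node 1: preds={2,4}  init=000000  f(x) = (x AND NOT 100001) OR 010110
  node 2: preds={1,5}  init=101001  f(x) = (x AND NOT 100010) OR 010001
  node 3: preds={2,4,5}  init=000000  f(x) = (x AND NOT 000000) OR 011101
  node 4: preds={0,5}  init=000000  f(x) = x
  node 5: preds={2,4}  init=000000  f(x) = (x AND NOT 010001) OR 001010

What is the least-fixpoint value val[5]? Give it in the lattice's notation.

Worklist (12 pops):
  #1 pop 0: in=000000 → 111111 (was 000000); enqueue []
  #2 pop 1: in=101001 → 011110 (was 000000); enqueue [0]
  #3 pop 2: in=011110 → 111101 (was 101001); enqueue [1]
  #4 pop 3: in=111101 → 111101 (was 000000); enqueue []
  #5 pop 4: in=111111 → 111111 (was 000000); enqueue [3]
  #6 pop 5: in=111111 → 101110 (was 000000); enqueue [2,4]
  #7 pop 0: in=111111 → 111111 (no change)
  #8 pop 1: in=111111 → 011110 (no change)
  #9 pop 3: in=111111 → 111111 (was 111101); enqueue [0]
  #10 pop 2: in=111110 → 111101 (no change)
  #11 pop 4: in=111111 → 111111 (no change)
  #12 pop 0: in=111111 → 111111 (no change)

Fixpoint:
  val[0] = 111111
  val[1] = 011110
  val[2] = 111101
  val[3] = 111111
  val[4] = 111111
  val[5] = 101110

101110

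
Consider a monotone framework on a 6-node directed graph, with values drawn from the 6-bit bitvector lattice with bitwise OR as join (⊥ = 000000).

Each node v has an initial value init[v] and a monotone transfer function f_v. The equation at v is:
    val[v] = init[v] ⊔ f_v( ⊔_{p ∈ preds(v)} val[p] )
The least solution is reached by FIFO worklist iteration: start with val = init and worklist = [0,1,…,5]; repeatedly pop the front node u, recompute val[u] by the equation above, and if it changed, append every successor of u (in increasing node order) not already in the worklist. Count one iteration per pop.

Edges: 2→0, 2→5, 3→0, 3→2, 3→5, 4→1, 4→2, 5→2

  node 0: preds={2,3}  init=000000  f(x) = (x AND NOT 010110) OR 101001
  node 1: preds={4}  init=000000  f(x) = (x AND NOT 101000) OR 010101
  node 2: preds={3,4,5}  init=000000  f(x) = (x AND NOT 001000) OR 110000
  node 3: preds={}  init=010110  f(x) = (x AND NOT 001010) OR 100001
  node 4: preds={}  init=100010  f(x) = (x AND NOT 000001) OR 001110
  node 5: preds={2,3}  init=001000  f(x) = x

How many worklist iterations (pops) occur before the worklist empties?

Worklist (11 pops):
  #1 pop 0: in=010110 → 101001 (was 000000); enqueue []
  #2 pop 1: in=100010 → 010111 (was 000000); enqueue []
  #3 pop 2: in=111110 → 110110 (was 000000); enqueue [0]
  #4 pop 3: in=000000 → 110111 (was 010110); enqueue [2]
  #5 pop 4: in=000000 → 101110 (was 100010); enqueue [1]
  #6 pop 5: in=110111 → 111111 (was 001000); enqueue []
  #7 pop 0: in=110111 → 101001 (no change)
  #8 pop 2: in=111111 → 110111 (was 110110); enqueue [0,5]
  #9 pop 1: in=101110 → 010111 (no change)
  #10 pop 0: in=110111 → 101001 (no change)
  #11 pop 5: in=110111 → 111111 (no change)

Fixpoint:
  val[0] = 101001
  val[1] = 010111
  val[2] = 110111
  val[3] = 110111
  val[4] = 101110
  val[5] = 111111

11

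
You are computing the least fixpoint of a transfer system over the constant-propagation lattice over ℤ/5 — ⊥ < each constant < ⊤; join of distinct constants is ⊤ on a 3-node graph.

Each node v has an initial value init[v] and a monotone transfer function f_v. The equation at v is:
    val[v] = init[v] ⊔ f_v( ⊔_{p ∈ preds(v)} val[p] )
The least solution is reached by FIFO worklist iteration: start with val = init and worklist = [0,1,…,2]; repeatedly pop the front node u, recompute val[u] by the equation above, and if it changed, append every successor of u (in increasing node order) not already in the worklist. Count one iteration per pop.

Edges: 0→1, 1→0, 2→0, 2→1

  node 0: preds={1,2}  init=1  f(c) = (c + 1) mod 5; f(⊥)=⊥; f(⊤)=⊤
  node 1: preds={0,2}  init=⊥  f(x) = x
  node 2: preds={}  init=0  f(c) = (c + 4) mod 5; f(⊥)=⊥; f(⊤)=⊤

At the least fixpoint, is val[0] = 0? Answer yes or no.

no

Trace (5 dequeues):
  [1] u=0 | in 0 | out 1 | ==
  [2] u=1 | in ⊤ | out ⊤ | prev ⊥ | push {0}
  [3] u=2 | in ⊥ | out 0 | ==
  [4] u=0 | in ⊤ | out ⊤ | prev 1 | push {1}
  [5] u=1 | in ⊤ | out ⊤ | ==

Converged values:
  [0] ⊤
  [1] ⊤
  [2] 0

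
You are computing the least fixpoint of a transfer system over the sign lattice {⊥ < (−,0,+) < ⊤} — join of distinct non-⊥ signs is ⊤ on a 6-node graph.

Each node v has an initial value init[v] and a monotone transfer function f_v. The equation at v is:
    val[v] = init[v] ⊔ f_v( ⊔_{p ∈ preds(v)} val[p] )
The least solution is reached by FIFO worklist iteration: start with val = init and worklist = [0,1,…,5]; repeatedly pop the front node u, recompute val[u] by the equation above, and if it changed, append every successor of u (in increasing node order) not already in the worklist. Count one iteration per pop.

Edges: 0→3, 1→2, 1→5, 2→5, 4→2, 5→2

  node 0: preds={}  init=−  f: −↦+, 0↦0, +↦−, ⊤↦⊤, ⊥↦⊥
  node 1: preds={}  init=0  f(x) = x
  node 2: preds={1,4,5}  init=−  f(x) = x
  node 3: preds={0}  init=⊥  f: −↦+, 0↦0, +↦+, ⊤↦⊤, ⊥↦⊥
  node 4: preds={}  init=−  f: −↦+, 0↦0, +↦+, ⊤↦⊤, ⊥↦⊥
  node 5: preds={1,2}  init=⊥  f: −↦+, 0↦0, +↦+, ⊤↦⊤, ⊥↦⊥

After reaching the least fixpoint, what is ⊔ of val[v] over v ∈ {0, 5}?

Iteration log — 7 steps:
  step 1. node 0  ⊔preds=⊥  new=−  stable
  step 2. node 1  ⊔preds=⊥  new=0  stable
  step 3. node 2  ⊔preds=⊤  new=⊤  old=−  +wl: 
  step 4. node 3  ⊔preds=−  new=+  old=⊥  +wl: 
  step 5. node 4  ⊔preds=⊥  new=−  stable
  step 6. node 5  ⊔preds=⊤  new=⊤  old=⊥  +wl: 2
  step 7. node 2  ⊔preds=⊤  new=⊤  stable

Least fixpoint reached:
  node 0: −
  node 1: 0
  node 2: ⊤
  node 3: +
  node 4: −
  node 5: ⊤

⊤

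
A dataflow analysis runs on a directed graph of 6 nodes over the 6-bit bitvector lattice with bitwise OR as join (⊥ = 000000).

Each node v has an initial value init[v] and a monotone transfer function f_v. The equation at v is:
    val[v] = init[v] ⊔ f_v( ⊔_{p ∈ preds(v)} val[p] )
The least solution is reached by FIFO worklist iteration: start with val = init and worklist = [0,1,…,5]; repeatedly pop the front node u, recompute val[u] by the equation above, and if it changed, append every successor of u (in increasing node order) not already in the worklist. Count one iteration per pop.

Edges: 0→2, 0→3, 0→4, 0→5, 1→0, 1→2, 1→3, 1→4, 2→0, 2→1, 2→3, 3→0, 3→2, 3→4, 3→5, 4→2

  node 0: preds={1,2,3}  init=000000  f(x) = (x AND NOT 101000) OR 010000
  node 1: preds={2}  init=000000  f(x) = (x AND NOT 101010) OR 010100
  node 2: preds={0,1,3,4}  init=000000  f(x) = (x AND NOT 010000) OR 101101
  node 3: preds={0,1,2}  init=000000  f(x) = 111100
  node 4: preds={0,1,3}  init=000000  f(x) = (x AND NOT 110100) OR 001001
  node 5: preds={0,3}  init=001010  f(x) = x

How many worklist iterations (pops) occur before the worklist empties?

13

Worklist (13 pops):
  #1 pop 0: in=000000 → 010000 (was 000000); enqueue []
  #2 pop 1: in=000000 → 010100 (was 000000); enqueue [0]
  #3 pop 2: in=010100 → 101101 (was 000000); enqueue [1]
  #4 pop 3: in=111101 → 111100 (was 000000); enqueue [2]
  #5 pop 4: in=111100 → 001001 (was 000000); enqueue []
  #6 pop 5: in=111100 → 111110 (was 001010); enqueue []
  #7 pop 0: in=111101 → 010101 (was 010000); enqueue [3,4,5]
  #8 pop 1: in=101101 → 010101 (was 010100); enqueue [0]
  #9 pop 2: in=111101 → 101101 (no change)
  #10 pop 3: in=111101 → 111100 (no change)
  #11 pop 4: in=111101 → 001001 (no change)
  #12 pop 5: in=111101 → 111111 (was 111110); enqueue []
  #13 pop 0: in=111101 → 010101 (no change)

Fixpoint:
  val[0] = 010101
  val[1] = 010101
  val[2] = 101101
  val[3] = 111100
  val[4] = 001001
  val[5] = 111111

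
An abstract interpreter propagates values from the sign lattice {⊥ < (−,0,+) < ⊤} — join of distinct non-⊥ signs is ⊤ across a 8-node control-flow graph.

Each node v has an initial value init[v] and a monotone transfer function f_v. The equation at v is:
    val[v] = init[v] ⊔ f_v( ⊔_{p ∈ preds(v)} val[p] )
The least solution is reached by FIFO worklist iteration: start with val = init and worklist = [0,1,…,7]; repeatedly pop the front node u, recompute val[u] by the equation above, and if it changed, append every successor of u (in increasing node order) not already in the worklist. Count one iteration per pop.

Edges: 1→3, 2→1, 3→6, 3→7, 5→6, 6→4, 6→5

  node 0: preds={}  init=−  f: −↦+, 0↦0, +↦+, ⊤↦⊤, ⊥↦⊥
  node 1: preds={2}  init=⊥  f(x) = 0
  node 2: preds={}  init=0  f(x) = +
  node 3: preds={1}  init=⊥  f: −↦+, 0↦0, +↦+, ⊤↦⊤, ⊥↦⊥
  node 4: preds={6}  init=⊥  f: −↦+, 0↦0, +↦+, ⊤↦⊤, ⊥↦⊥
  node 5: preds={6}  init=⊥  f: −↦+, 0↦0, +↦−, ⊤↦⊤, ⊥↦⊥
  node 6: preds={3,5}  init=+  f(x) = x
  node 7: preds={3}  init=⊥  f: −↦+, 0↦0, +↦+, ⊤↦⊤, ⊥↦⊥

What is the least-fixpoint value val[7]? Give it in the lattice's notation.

0

Trace (12 dequeues):
  [1] u=0 | in ⊥ | out − | ==
  [2] u=1 | in 0 | out 0 | prev ⊥ | push {}
  [3] u=2 | in ⊥ | out ⊤ | prev 0 | push {1}
  [4] u=3 | in 0 | out 0 | prev ⊥ | push {}
  [5] u=4 | in + | out + | prev ⊥ | push {}
  [6] u=5 | in + | out − | prev ⊥ | push {}
  [7] u=6 | in ⊤ | out ⊤ | prev + | push {4,5}
  [8] u=7 | in 0 | out 0 | prev ⊥ | push {}
  [9] u=1 | in ⊤ | out 0 | ==
  [10] u=4 | in ⊤ | out ⊤ | prev + | push {}
  [11] u=5 | in ⊤ | out ⊤ | prev − | push {6}
  [12] u=6 | in ⊤ | out ⊤ | ==

Converged values:
  [0] −
  [1] 0
  [2] ⊤
  [3] 0
  [4] ⊤
  [5] ⊤
  [6] ⊤
  [7] 0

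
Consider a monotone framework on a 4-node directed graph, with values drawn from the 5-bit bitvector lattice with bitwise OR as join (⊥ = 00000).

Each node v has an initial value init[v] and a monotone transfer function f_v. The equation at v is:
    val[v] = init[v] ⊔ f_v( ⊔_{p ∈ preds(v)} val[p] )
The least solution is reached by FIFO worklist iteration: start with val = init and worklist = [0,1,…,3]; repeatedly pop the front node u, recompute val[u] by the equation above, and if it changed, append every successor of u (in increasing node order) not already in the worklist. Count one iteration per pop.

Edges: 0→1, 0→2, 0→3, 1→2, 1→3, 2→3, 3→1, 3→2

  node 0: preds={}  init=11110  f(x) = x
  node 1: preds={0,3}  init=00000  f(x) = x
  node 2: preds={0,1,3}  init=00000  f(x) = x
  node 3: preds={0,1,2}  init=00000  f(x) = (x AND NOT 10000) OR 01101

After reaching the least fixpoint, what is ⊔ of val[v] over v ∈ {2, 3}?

Worklist (7 pops):
  #1 pop 0: in=00000 → 11110 (no change)
  #2 pop 1: in=11110 → 11110 (was 00000); enqueue []
  #3 pop 2: in=11110 → 11110 (was 00000); enqueue []
  #4 pop 3: in=11110 → 01111 (was 00000); enqueue [1,2]
  #5 pop 1: in=11111 → 11111 (was 11110); enqueue [3]
  #6 pop 2: in=11111 → 11111 (was 11110); enqueue []
  #7 pop 3: in=11111 → 01111 (no change)

Fixpoint:
  val[0] = 11110
  val[1] = 11111
  val[2] = 11111
  val[3] = 01111

11111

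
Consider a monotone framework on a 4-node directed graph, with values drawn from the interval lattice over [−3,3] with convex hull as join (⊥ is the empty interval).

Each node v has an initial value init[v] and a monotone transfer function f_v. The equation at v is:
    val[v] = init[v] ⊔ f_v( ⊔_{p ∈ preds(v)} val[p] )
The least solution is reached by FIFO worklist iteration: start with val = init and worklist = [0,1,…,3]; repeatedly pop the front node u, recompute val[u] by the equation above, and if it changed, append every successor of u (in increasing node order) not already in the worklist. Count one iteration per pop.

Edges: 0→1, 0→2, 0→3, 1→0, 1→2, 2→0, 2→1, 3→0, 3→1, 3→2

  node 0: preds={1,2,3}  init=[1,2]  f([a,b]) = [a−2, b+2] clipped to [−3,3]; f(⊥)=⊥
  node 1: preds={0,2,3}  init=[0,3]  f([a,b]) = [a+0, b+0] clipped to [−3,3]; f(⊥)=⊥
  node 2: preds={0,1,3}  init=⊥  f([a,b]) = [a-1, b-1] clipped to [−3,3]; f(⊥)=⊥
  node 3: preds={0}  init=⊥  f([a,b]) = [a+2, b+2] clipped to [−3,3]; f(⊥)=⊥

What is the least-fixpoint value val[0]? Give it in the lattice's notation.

[-3,3]

Worklist (11 pops):
  #1 pop 0: in=[0,3] → [-2,3] (was [1,2]); enqueue []
  #2 pop 1: in=[-2,3] → [-2,3] (was [0,3]); enqueue [0]
  #3 pop 2: in=[-2,3] → [-3,2] (was ⊥); enqueue [1]
  #4 pop 3: in=[-2,3] → [0,3] (was ⊥); enqueue [2]
  #5 pop 0: in=[-3,3] → [-3,3] (was [-2,3]); enqueue [3]
  #6 pop 1: in=[-3,3] → [-3,3] (was [-2,3]); enqueue [0]
  #7 pop 2: in=[-3,3] → [-3,2] (no change)
  #8 pop 3: in=[-3,3] → [-1,3] (was [0,3]); enqueue [1,2]
  #9 pop 0: in=[-3,3] → [-3,3] (no change)
  #10 pop 1: in=[-3,3] → [-3,3] (no change)
  #11 pop 2: in=[-3,3] → [-3,2] (no change)

Fixpoint:
  val[0] = [-3,3]
  val[1] = [-3,3]
  val[2] = [-3,2]
  val[3] = [-1,3]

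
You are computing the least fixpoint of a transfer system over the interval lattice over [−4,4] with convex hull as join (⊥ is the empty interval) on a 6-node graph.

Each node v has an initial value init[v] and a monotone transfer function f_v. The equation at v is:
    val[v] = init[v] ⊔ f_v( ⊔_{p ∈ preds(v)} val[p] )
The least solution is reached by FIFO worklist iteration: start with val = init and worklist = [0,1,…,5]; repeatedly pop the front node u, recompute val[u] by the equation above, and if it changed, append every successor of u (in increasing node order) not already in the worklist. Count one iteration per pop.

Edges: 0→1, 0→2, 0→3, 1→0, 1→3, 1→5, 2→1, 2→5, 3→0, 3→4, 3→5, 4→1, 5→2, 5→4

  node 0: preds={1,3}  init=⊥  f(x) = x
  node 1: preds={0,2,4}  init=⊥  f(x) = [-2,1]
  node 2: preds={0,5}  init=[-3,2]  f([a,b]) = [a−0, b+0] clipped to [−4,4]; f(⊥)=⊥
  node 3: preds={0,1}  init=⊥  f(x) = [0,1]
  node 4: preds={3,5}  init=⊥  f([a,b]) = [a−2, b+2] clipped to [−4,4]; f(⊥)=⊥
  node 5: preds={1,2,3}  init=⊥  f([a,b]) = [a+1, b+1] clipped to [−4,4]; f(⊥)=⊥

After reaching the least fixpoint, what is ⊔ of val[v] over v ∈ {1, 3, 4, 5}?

Iteration log — 17 steps:
  step 1. node 0  ⊔preds=⊥  new=⊥  stable
  step 2. node 1  ⊔preds=[-3,2]  new=[-2,1]  old=⊥  +wl: 0
  step 3. node 2  ⊔preds=⊥  new=[-3,2]  stable
  step 4. node 3  ⊔preds=[-2,1]  new=[0,1]  old=⊥  +wl: 
  step 5. node 4  ⊔preds=[0,1]  new=[-2,3]  old=⊥  +wl: 1
  step 6. node 5  ⊔preds=[-3,2]  new=[-2,3]  old=⊥  +wl: 2,4
  step 7. node 0  ⊔preds=[-2,1]  new=[-2,1]  old=⊥  +wl: 3
  step 8. node 1  ⊔preds=[-3,3]  new=[-2,1]  stable
  step 9. node 2  ⊔preds=[-2,3]  new=[-3,3]  old=[-3,2]  +wl: 1,5
  step 10. node 4  ⊔preds=[-2,3]  new=[-4,4]  old=[-2,3]  +wl: 
  step 11. node 3  ⊔preds=[-2,1]  new=[0,1]  stable
  step 12. node 1  ⊔preds=[-4,4]  new=[-2,1]  stable
  step 13. node 5  ⊔preds=[-3,3]  new=[-2,4]  old=[-2,3]  +wl: 2,4
  step 14. node 2  ⊔preds=[-2,4]  new=[-3,4]  old=[-3,3]  +wl: 1,5
  step 15. node 4  ⊔preds=[-2,4]  new=[-4,4]  stable
  step 16. node 1  ⊔preds=[-4,4]  new=[-2,1]  stable
  step 17. node 5  ⊔preds=[-3,4]  new=[-2,4]  stable

Least fixpoint reached:
  node 0: [-2,1]
  node 1: [-2,1]
  node 2: [-3,4]
  node 3: [0,1]
  node 4: [-4,4]
  node 5: [-2,4]

[-4,4]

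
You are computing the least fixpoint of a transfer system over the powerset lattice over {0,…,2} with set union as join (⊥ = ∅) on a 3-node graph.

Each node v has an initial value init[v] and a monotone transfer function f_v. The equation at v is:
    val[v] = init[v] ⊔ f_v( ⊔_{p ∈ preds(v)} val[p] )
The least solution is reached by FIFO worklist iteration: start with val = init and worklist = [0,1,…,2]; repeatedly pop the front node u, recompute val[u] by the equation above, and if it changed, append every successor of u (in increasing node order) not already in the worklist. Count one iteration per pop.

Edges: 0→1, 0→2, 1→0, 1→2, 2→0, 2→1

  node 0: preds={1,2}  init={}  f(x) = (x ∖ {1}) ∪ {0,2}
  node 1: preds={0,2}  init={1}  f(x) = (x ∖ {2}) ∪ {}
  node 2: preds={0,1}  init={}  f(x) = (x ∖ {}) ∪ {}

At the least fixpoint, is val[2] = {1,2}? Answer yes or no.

no

Worklist (5 pops):
  #1 pop 0: in={1} → {0,2} (was {}); enqueue []
  #2 pop 1: in={0,2} → {0,1} (was {1}); enqueue [0]
  #3 pop 2: in={0,1,2} → {0,1,2} (was {}); enqueue [1]
  #4 pop 0: in={0,1,2} → {0,2} (no change)
  #5 pop 1: in={0,1,2} → {0,1} (no change)

Fixpoint:
  val[0] = {0,2}
  val[1] = {0,1}
  val[2] = {0,1,2}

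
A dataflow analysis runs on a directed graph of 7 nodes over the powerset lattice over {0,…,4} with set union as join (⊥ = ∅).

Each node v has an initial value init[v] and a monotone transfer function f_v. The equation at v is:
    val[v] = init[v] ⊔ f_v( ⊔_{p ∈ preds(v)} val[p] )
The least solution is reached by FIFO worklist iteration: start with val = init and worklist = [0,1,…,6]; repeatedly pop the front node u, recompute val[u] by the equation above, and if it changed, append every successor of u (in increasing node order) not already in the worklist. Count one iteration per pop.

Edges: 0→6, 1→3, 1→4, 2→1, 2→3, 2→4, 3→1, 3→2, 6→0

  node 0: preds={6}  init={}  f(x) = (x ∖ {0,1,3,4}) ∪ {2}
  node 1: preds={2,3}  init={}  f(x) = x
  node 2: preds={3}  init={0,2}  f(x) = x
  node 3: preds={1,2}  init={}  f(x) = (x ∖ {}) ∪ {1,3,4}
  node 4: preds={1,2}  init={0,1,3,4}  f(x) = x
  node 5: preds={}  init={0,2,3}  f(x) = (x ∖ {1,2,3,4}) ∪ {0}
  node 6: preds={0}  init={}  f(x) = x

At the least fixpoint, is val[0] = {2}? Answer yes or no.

yes

Trace (13 dequeues):
  [1] u=0 | in {} | out {2} | prev {} | push {}
  [2] u=1 | in {0,2} | out {0,2} | prev {} | push {}
  [3] u=2 | in {} | out {0,2} | ==
  [4] u=3 | in {0,2} | out {0,1,2,3,4} | prev {} | push {1,2}
  [5] u=4 | in {0,2} | out {0,1,2,3,4} | prev {0,1,3,4} | push {}
  [6] u=5 | in {} | out {0,2,3} | ==
  [7] u=6 | in {2} | out {2} | prev {} | push {0}
  [8] u=1 | in {0,1,2,3,4} | out {0,1,2,3,4} | prev {0,2} | push {3,4}
  [9] u=2 | in {0,1,2,3,4} | out {0,1,2,3,4} | prev {0,2} | push {1}
  [10] u=0 | in {2} | out {2} | ==
  [11] u=3 | in {0,1,2,3,4} | out {0,1,2,3,4} | ==
  [12] u=4 | in {0,1,2,3,4} | out {0,1,2,3,4} | ==
  [13] u=1 | in {0,1,2,3,4} | out {0,1,2,3,4} | ==

Converged values:
  [0] {2}
  [1] {0,1,2,3,4}
  [2] {0,1,2,3,4}
  [3] {0,1,2,3,4}
  [4] {0,1,2,3,4}
  [5] {0,2,3}
  [6] {2}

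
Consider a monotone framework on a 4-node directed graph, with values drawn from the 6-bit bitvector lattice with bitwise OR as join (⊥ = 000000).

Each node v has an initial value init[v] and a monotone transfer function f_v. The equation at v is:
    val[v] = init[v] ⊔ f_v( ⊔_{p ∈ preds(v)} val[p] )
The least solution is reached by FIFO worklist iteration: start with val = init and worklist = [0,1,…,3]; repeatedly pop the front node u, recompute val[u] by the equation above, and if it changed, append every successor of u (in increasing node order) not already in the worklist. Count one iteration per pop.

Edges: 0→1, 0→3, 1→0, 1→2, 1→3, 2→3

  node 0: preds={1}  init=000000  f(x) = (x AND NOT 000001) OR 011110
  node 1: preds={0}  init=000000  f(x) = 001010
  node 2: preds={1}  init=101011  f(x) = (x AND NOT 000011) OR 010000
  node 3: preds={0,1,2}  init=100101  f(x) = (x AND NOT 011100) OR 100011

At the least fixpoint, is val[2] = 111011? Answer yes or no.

yes

Iteration log — 5 steps:
  step 1. node 0  ⊔preds=000000  new=011110  old=000000  +wl: 
  step 2. node 1  ⊔preds=011110  new=001010  old=000000  +wl: 0
  step 3. node 2  ⊔preds=001010  new=111011  old=101011  +wl: 
  step 4. node 3  ⊔preds=111111  new=100111  old=100101  +wl: 
  step 5. node 0  ⊔preds=001010  new=011110  stable

Least fixpoint reached:
  node 0: 011110
  node 1: 001010
  node 2: 111011
  node 3: 100111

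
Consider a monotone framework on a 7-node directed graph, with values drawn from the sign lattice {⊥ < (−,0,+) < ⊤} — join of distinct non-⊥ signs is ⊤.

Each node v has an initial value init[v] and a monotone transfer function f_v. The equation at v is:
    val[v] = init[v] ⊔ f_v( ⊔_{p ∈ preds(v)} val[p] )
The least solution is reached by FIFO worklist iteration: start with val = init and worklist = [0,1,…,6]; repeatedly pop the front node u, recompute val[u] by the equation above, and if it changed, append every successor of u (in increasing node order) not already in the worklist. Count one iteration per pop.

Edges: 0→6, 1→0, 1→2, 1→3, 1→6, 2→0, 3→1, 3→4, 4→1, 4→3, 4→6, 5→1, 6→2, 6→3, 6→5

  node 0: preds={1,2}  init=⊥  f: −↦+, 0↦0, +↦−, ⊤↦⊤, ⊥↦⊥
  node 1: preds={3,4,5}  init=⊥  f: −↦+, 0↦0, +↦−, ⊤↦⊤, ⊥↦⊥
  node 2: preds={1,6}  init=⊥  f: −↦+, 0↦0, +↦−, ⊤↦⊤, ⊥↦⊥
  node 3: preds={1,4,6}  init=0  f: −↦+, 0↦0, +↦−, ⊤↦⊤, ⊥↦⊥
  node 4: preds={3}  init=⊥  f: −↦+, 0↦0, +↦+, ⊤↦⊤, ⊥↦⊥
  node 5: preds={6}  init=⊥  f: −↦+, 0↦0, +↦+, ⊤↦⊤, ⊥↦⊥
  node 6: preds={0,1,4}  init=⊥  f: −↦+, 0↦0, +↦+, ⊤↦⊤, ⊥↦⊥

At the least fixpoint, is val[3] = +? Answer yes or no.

Worklist (14 pops):
  #1 pop 0: in=⊥ → ⊥ (no change)
  #2 pop 1: in=0 → 0 (was ⊥); enqueue [0]
  #3 pop 2: in=0 → 0 (was ⊥); enqueue []
  #4 pop 3: in=0 → 0 (no change)
  #5 pop 4: in=0 → 0 (was ⊥); enqueue [1,3]
  #6 pop 5: in=⊥ → ⊥ (no change)
  #7 pop 6: in=0 → 0 (was ⊥); enqueue [2,5]
  #8 pop 0: in=0 → 0 (was ⊥); enqueue [6]
  #9 pop 1: in=0 → 0 (no change)
  #10 pop 3: in=0 → 0 (no change)
  #11 pop 2: in=0 → 0 (no change)
  #12 pop 5: in=0 → 0 (was ⊥); enqueue [1]
  #13 pop 6: in=0 → 0 (no change)
  #14 pop 1: in=0 → 0 (no change)

Fixpoint:
  val[0] = 0
  val[1] = 0
  val[2] = 0
  val[3] = 0
  val[4] = 0
  val[5] = 0
  val[6] = 0

no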